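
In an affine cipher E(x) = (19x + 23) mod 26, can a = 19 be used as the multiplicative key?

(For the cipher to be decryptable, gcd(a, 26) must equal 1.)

Step 1: Compute gcd(19, 26).
Step 2: gcd(19, 26) = 1.
Since gcd = 1, 19 is coprime with 26, so it is a valid key.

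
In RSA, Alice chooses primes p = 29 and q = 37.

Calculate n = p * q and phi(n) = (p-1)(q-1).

Step 1: n = p * q = 29 * 37 = 1073.
Step 2: phi(n) = (p-1)(q-1) = 28 * 36 = 1008.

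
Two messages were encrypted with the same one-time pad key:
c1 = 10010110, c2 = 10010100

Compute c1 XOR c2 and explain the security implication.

Step 1: c1 XOR c2 = (m1 XOR k) XOR (m2 XOR k).
Step 2: By XOR associativity/commutativity: = m1 XOR m2 XOR k XOR k = m1 XOR m2.
Step 3: 10010110 XOR 10010100 = 00000010 = 2.
Step 4: The key cancels out! An attacker learns m1 XOR m2 = 2, revealing the relationship between plaintexts.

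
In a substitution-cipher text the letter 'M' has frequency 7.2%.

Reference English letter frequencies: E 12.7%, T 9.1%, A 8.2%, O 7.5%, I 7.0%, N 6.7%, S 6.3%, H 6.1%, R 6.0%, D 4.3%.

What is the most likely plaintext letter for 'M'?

Step 1: The observed frequency is 7.2%.
Step 2: Compare with English frequencies:
  E: 12.7% (difference: 5.5%)
  T: 9.1% (difference: 1.9%)
  A: 8.2% (difference: 1.0%)
  O: 7.5% (difference: 0.3%)
  I: 7.0% (difference: 0.2%) <-- closest
  N: 6.7% (difference: 0.5%)
  S: 6.3% (difference: 0.9%)
  H: 6.1% (difference: 1.1%)
  R: 6.0% (difference: 1.2%)
  D: 4.3% (difference: 2.9%)
Step 3: 'M' most likely represents 'I' (frequency 7.0%).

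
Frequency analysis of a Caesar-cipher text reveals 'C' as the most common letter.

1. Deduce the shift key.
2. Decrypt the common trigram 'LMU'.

Step 1: In English, 'E' is the most frequent letter (12.7%).
Step 2: The most frequent ciphertext letter is 'C' (position 2).
Step 3: Shift = (2 - 4) mod 26 = 24.
Step 4: Decrypt 'LMU' by shifting back 24:
  L -> N
  M -> O
  U -> W
Step 5: 'LMU' decrypts to 'NOW'.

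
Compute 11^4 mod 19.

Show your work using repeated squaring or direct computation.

Step 1: Compute 11^4 mod 19 step by step, reducing modulo 19 at each step.
  11^1 mod 19 = 11
  11^2 mod 19 = (11 * 11) mod 19 = 7
  11^3 mod 19 = (7 * 11) mod 19 = 1
  11^4 mod 19 = (1 * 11) mod 19 = 11
Step 2: Result = 11.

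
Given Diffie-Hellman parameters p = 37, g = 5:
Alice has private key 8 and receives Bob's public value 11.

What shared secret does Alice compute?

Step 1: s = B^a mod p = 11^8 mod 37.
  11^1 mod 37 = 11
  11^2 mod 37 = (11 * 11) mod 37 = 10
  11^3 mod 37 = (10 * 11) mod 37 = 36
  11^4 mod 37 = (36 * 11) mod 37 = 26
  11^5 mod 37 = (26 * 11) mod 37 = 27
  11^6 mod 37 = (27 * 11) mod 37 = 1
  11^7 mod 37 = (1 * 11) mod 37 = 11
  11^8 mod 37 = (11 * 11) mod 37 = 10
Result: shared secret = 10.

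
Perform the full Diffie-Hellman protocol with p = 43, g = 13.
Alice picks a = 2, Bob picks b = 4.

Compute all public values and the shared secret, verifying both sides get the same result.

Step 1: A = g^a mod p = 13^2 mod 43 = 40.
Step 2: B = g^b mod p = 13^4 mod 43 = 9.
Step 3: Alice computes s = B^a mod p = 9^2 mod 43 = 38.
Step 4: Bob computes s = A^b mod p = 40^4 mod 43 = 38.
Both sides agree: shared secret = 38.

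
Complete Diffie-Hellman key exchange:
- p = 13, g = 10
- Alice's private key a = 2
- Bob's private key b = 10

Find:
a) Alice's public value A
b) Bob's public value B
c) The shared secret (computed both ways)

Step 1: A = g^a mod p = 10^2 mod 13 = 9.
Step 2: B = g^b mod p = 10^10 mod 13 = 3.
Step 3: Alice computes s = B^a mod p = 3^2 mod 13 = 9.
Step 4: Bob computes s = A^b mod p = 9^10 mod 13 = 9.
Both sides agree: shared secret = 9.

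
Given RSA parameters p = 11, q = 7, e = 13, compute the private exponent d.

Step 1: n = 11 * 7 = 77.
Step 2: phi(n) = 10 * 6 = 60.
Step 3: Find d such that 13 * d = 1 (mod 60).
Step 4: d = 13^(-1) mod 60 = 37.
Verification: 13 * 37 = 481 = 8 * 60 + 1.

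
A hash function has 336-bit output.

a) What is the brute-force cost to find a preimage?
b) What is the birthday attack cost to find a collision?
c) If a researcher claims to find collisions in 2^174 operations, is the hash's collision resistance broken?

Step 1: Preimage resistance requires brute-force of 2^336 operations.
Step 2: Collision resistance (birthday bound) = 2^(336/2) = 2^168.
Step 3: The claimed attack costs 2^174 operations.
Step 4: Since 2^174 >= 2^168, the claimed attack is no faster than the generic birthday attack, so this does not break collision resistance.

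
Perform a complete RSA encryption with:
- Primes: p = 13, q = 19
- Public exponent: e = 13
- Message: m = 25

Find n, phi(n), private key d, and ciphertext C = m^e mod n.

Step 1: n = 13 * 19 = 247.
Step 2: phi(n) = (13-1)(19-1) = 12 * 18 = 216.
Step 3: Find d = 13^(-1) mod 216 = 133.
  Verify: 13 * 133 = 1729 = 1 (mod 216).
Step 4: C = 25^13 mod 247 = 194.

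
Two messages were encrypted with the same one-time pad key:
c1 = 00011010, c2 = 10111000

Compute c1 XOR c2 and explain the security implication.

Step 1: c1 XOR c2 = (m1 XOR k) XOR (m2 XOR k).
Step 2: By XOR associativity/commutativity: = m1 XOR m2 XOR k XOR k = m1 XOR m2.
Step 3: 00011010 XOR 10111000 = 10100010 = 162.
Step 4: The key cancels out! An attacker learns m1 XOR m2 = 162, revealing the relationship between plaintexts.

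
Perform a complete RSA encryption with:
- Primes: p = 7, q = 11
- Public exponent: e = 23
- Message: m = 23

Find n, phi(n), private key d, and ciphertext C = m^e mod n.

Step 1: n = 7 * 11 = 77.
Step 2: phi(n) = (7-1)(11-1) = 6 * 10 = 60.
Step 3: Find d = 23^(-1) mod 60 = 47.
  Verify: 23 * 47 = 1081 = 1 (mod 60).
Step 4: C = 23^23 mod 77 = 67.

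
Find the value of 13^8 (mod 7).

Step 1: Compute 13^8 mod 7 step by step, reducing modulo 7 at each step.
  13^1 mod 7 = 6
  13^2 mod 7 = (6 * 13) mod 7 = 1
  13^3 mod 7 = (1 * 13) mod 7 = 6
  13^4 mod 7 = (6 * 13) mod 7 = 1
  13^5 mod 7 = (1 * 13) mod 7 = 6
  13^6 mod 7 = (6 * 13) mod 7 = 1
  13^7 mod 7 = (1 * 13) mod 7 = 6
  13^8 mod 7 = (6 * 13) mod 7 = 1
Step 2: Result = 1.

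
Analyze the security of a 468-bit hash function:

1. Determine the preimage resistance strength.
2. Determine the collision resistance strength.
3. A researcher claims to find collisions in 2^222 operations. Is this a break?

Step 1: Preimage resistance requires brute-force of 2^468 operations.
Step 2: Collision resistance (birthday bound) = 2^(468/2) = 2^234.
Step 3: The claimed attack costs 2^222 operations.
Step 4: Since 2^222 < 2^234, the claimed attack beats the generic birthday bound, so collision resistance is broken.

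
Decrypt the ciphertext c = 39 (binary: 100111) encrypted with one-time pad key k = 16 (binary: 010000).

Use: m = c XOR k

Step 1: XOR ciphertext with key:
  Ciphertext: 100111
  Key:        010000
  XOR:        110111
Step 2: Plaintext = 110111 = 55 in decimal.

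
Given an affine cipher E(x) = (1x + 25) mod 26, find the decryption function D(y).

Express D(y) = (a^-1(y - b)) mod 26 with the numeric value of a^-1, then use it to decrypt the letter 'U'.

Step 1: Find a^-1, the modular inverse of 1 mod 26.
Step 2: We need 1 * a^-1 = 1 (mod 26).
Step 3: 1 * 1 = 1 = 0 * 26 + 1, so a^-1 = 1.
Step 4: D(y) = 1(y - 25) mod 26.
Step 5: Apply to 'U' (y = 20): D(20) = 1 * (20 - 25) mod 26 = 1 * -5 mod 26 = 21 -> 'V'.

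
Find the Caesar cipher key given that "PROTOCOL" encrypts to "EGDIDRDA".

Step 1: Compare first letters: P (position 15) -> E (position 4).
Step 2: Shift = (4 - 15) mod 26 = 15.
The shift value is 15.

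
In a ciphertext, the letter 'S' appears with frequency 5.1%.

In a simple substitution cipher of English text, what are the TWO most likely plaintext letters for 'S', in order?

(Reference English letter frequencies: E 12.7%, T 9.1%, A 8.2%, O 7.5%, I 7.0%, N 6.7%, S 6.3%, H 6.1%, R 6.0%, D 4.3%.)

Step 1: Observed frequency of 'S' is 5.1%.
Step 2: Compute distances to each reference frequency and sort:
  D (4.3%): difference = 0.8% <-- BEST
  R (6.0%): difference = 0.9% <-- RUNNER-UP
  H (6.1%): difference = 1.0%
  S (6.3%): difference = 1.2%
  N (6.7%): difference = 1.6%
Step 3: Most likely is 'D' (4.3%, diff 0.8%); second most likely is 'R' (6.0%, diff 0.9%).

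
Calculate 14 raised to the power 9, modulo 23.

Step 1: Compute 14^9 mod 23 step by step, reducing modulo 23 at each step.
  14^1 mod 23 = 14
  14^2 mod 23 = (14 * 14) mod 23 = 12
  14^3 mod 23 = (12 * 14) mod 23 = 7
  14^4 mod 23 = (7 * 14) mod 23 = 6
  14^5 mod 23 = (6 * 14) mod 23 = 15
  14^6 mod 23 = (15 * 14) mod 23 = 3
  14^7 mod 23 = (3 * 14) mod 23 = 19
  14^8 mod 23 = (19 * 14) mod 23 = 13
  14^9 mod 23 = (13 * 14) mod 23 = 21
Step 2: Result = 21.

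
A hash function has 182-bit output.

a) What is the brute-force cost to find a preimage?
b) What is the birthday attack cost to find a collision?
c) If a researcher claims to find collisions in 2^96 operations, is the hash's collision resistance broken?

Step 1: Preimage resistance requires brute-force of 2^182 operations.
Step 2: Collision resistance (birthday bound) = 2^(182/2) = 2^91.
Step 3: The claimed attack costs 2^96 operations.
Step 4: Since 2^96 >= 2^91, the claimed attack is no faster than the generic birthday attack, so this does not break collision resistance.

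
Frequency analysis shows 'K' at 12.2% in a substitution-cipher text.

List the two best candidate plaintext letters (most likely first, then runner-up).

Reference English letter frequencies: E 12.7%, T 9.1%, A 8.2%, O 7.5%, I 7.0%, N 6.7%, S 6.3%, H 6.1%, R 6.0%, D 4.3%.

Step 1: Observed frequency of 'K' is 12.2%.
Step 2: Compute distances to each reference frequency and sort:
  E (12.7%): difference = 0.5% <-- BEST
  T (9.1%): difference = 3.1% <-- RUNNER-UP
  A (8.2%): difference = 4.0%
  O (7.5%): difference = 4.7%
  I (7.0%): difference = 5.2%
Step 3: Most likely is 'E' (12.7%, diff 0.5%); second most likely is 'T' (9.1%, diff 3.1%).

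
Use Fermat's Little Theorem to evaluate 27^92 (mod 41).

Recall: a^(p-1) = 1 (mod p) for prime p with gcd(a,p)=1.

Step 1: Since 41 is prime, by Fermat's Little Theorem: 27^40 = 1 (mod 41).
Step 2: Reduce exponent: 92 mod 40 = 12.
Step 3: So 27^92 = 27^12 (mod 41).
Step 4: 27^12 mod 41 = 40.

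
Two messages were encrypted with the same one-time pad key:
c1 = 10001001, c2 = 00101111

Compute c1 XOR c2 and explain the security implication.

Step 1: c1 XOR c2 = (m1 XOR k) XOR (m2 XOR k).
Step 2: By XOR associativity/commutativity: = m1 XOR m2 XOR k XOR k = m1 XOR m2.
Step 3: 10001001 XOR 00101111 = 10100110 = 166.
Step 4: The key cancels out! An attacker learns m1 XOR m2 = 166, revealing the relationship between plaintexts.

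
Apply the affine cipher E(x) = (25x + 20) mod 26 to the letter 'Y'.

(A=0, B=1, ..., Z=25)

Step 1: Convert 'Y' to number: x = 24.
Step 2: E(24) = (25 * 24 + 20) mod 26 = 620 mod 26 = 22.
Step 3: Convert 22 back to letter: W.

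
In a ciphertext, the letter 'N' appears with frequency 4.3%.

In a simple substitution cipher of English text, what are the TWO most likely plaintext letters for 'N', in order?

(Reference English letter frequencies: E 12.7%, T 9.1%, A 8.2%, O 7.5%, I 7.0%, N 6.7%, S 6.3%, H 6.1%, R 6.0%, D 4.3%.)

Step 1: Observed frequency of 'N' is 4.3%.
Step 2: Compute distances to each reference frequency and sort:
  D (4.3%): difference = 0.0% <-- BEST
  R (6.0%): difference = 1.7% <-- RUNNER-UP
  H (6.1%): difference = 1.8%
  S (6.3%): difference = 2.0%
  N (6.7%): difference = 2.4%
Step 3: Most likely is 'D' (4.3%, diff 0.0%); second most likely is 'R' (6.0%, diff 1.7%).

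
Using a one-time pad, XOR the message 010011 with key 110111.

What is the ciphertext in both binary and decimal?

Step 1: Write out the XOR operation bit by bit:
  Message: 010011
  Key:     110111
  XOR:     100100
Step 2: Convert to decimal: 100100 = 36.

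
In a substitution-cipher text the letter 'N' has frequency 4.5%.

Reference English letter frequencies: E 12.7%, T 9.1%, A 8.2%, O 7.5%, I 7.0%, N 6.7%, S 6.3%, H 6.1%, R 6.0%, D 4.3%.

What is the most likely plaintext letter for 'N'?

Step 1: The observed frequency is 4.5%.
Step 2: Compare with English frequencies:
  E: 12.7% (difference: 8.2%)
  T: 9.1% (difference: 4.6%)
  A: 8.2% (difference: 3.7%)
  O: 7.5% (difference: 3.0%)
  I: 7.0% (difference: 2.5%)
  N: 6.7% (difference: 2.2%)
  S: 6.3% (difference: 1.8%)
  H: 6.1% (difference: 1.6%)
  R: 6.0% (difference: 1.5%)
  D: 4.3% (difference: 0.2%) <-- closest
Step 3: 'N' most likely represents 'D' (frequency 4.3%).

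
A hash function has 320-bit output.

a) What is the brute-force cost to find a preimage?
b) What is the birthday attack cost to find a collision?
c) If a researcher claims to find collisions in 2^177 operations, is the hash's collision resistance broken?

Step 1: Preimage resistance requires brute-force of 2^320 operations.
Step 2: Collision resistance (birthday bound) = 2^(320/2) = 2^160.
Step 3: The claimed attack costs 2^177 operations.
Step 4: Since 2^177 >= 2^160, the claimed attack is no faster than the generic birthday attack, so this does not break collision resistance.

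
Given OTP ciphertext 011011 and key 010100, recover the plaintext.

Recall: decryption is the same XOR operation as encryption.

Step 1: XOR ciphertext with key:
  Ciphertext: 011011
  Key:        010100
  XOR:        001111
Step 2: Plaintext = 001111 = 15 in decimal.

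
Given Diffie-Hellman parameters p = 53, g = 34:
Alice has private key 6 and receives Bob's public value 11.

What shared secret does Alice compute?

Step 1: s = B^a mod p = 11^6 mod 53.
  11^1 mod 53 = 11
  11^2 mod 53 = (11 * 11) mod 53 = 15
  11^3 mod 53 = (15 * 11) mod 53 = 6
  11^4 mod 53 = (6 * 11) mod 53 = 13
  11^5 mod 53 = (13 * 11) mod 53 = 37
  11^6 mod 53 = (37 * 11) mod 53 = 36
Result: shared secret = 36.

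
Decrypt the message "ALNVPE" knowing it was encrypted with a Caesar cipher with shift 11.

Step 1: Reverse the shift by subtracting 11 from each letter position.
  A (position 0) -> position (0-11) mod 26 = 15 -> P
  L (position 11) -> position (11-11) mod 26 = 0 -> A
  N (position 13) -> position (13-11) mod 26 = 2 -> C
  V (position 21) -> position (21-11) mod 26 = 10 -> K
  P (position 15) -> position (15-11) mod 26 = 4 -> E
  E (position 4) -> position (4-11) mod 26 = 19 -> T
Decrypted message: PACKET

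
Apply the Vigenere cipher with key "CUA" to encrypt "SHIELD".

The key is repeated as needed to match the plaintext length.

Step 1: Repeat key to match plaintext length:
  Plaintext: SHIELD
  Key:       CUACUA
Step 2: Encrypt each letter:
  S(18) + C(2) = (18+2) mod 26 = 20 = U
  H(7) + U(20) = (7+20) mod 26 = 1 = B
  I(8) + A(0) = (8+0) mod 26 = 8 = I
  E(4) + C(2) = (4+2) mod 26 = 6 = G
  L(11) + U(20) = (11+20) mod 26 = 5 = F
  D(3) + A(0) = (3+0) mod 26 = 3 = D
Ciphertext: UBIGFD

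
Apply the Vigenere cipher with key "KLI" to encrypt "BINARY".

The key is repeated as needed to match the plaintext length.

Step 1: Repeat key to match plaintext length:
  Plaintext: BINARY
  Key:       KLIKLI
Step 2: Encrypt each letter:
  B(1) + K(10) = (1+10) mod 26 = 11 = L
  I(8) + L(11) = (8+11) mod 26 = 19 = T
  N(13) + I(8) = (13+8) mod 26 = 21 = V
  A(0) + K(10) = (0+10) mod 26 = 10 = K
  R(17) + L(11) = (17+11) mod 26 = 2 = C
  Y(24) + I(8) = (24+8) mod 26 = 6 = G
Ciphertext: LTVKCG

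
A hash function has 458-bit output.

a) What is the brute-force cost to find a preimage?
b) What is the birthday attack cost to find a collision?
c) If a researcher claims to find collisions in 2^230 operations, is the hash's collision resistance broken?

Step 1: Preimage resistance requires brute-force of 2^458 operations.
Step 2: Collision resistance (birthday bound) = 2^(458/2) = 2^229.
Step 3: The claimed attack costs 2^230 operations.
Step 4: Since 2^230 >= 2^229, the claimed attack is no faster than the generic birthday attack, so this does not break collision resistance.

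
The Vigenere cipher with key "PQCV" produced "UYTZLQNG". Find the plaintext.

Step 1: Extend key: PQCVPQCV
Step 2: Decrypt each letter (c - k) mod 26:
  U(20) - P(15) = (20-15) mod 26 = 5 = F
  Y(24) - Q(16) = (24-16) mod 26 = 8 = I
  T(19) - C(2) = (19-2) mod 26 = 17 = R
  Z(25) - V(21) = (25-21) mod 26 = 4 = E
  L(11) - P(15) = (11-15) mod 26 = 22 = W
  Q(16) - Q(16) = (16-16) mod 26 = 0 = A
  N(13) - C(2) = (13-2) mod 26 = 11 = L
  G(6) - V(21) = (6-21) mod 26 = 11 = L
Plaintext: FIREWALL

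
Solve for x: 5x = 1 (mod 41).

Step 1: We need x such that 5 * x = 1 (mod 41).
Step 2: Using the extended Euclidean algorithm or trial:
  5 * 33 = 165 = 4 * 41 + 1.
Step 3: Since 165 mod 41 = 1, the inverse is x = 33.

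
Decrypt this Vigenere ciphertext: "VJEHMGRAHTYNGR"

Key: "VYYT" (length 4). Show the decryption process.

Step 1: Key 'VYYT' has length 4. Extended key: VYYTVYYTVYYTVY
Step 2: Decrypt each position:
  V(21) - V(21) = 0 = A
  J(9) - Y(24) = 11 = L
  E(4) - Y(24) = 6 = G
  H(7) - T(19) = 14 = O
  M(12) - V(21) = 17 = R
  G(6) - Y(24) = 8 = I
  R(17) - Y(24) = 19 = T
  A(0) - T(19) = 7 = H
  H(7) - V(21) = 12 = M
  T(19) - Y(24) = 21 = V
  Y(24) - Y(24) = 0 = A
  N(13) - T(19) = 20 = U
  G(6) - V(21) = 11 = L
  R(17) - Y(24) = 19 = T
Plaintext: ALGORITHMVAULT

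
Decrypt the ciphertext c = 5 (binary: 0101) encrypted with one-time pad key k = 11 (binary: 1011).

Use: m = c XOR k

Step 1: XOR ciphertext with key:
  Ciphertext: 0101
  Key:        1011
  XOR:        1110
Step 2: Plaintext = 1110 = 14 in decimal.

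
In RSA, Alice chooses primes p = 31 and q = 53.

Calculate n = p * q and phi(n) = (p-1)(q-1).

Step 1: n = p * q = 31 * 53 = 1643.
Step 2: phi(n) = (p-1)(q-1) = 30 * 52 = 1560.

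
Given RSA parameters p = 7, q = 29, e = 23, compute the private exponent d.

Step 1: n = 7 * 29 = 203.
Step 2: phi(n) = 6 * 28 = 168.
Step 3: Find d such that 23 * d = 1 (mod 168).
Step 4: d = 23^(-1) mod 168 = 95.
Verification: 23 * 95 = 2185 = 13 * 168 + 1.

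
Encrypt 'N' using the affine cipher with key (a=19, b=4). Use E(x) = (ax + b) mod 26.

Step 1: Convert 'N' to number: x = 13.
Step 2: E(13) = (19 * 13 + 4) mod 26 = 251 mod 26 = 17.
Step 3: Convert 17 back to letter: R.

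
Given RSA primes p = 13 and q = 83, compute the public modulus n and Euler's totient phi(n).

Step 1: n = p * q = 13 * 83 = 1079.
Step 2: phi(n) = (p-1)(q-1) = 12 * 82 = 984.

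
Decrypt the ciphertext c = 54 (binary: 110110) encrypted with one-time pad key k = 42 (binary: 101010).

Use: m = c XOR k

Step 1: XOR ciphertext with key:
  Ciphertext: 110110
  Key:        101010
  XOR:        011100
Step 2: Plaintext = 011100 = 28 in decimal.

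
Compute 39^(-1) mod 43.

Step 1: We need x such that 39 * x = 1 (mod 43).
Step 2: Using the extended Euclidean algorithm or trial:
  39 * 32 = 1248 = 29 * 43 + 1.
Step 3: Since 1248 mod 43 = 1, the inverse is x = 32.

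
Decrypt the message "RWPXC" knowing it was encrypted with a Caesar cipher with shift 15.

Step 1: Reverse the shift by subtracting 15 from each letter position.
  R (position 17) -> position (17-15) mod 26 = 2 -> C
  W (position 22) -> position (22-15) mod 26 = 7 -> H
  P (position 15) -> position (15-15) mod 26 = 0 -> A
  X (position 23) -> position (23-15) mod 26 = 8 -> I
  C (position 2) -> position (2-15) mod 26 = 13 -> N
Decrypted message: CHAIN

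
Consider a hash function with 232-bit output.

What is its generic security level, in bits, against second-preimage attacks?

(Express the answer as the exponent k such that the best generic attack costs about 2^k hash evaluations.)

Step 1: The hash has a 232-bit output.
Step 2: Second-preimage resistance means: given a specific input x, it should be infeasible to find a different y with h(y) = h(x).
With a 232-bit output, a generic search for a second preimage costs about 2^232 evaluations (each trial matches the fixed target with probability 2^-232).
Step 3: Security level = 232 bits.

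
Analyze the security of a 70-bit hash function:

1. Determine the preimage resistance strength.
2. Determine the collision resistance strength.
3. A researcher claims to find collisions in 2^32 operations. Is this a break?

Step 1: Preimage resistance requires brute-force of 2^70 operations.
Step 2: Collision resistance (birthday bound) = 2^(70/2) = 2^35.
Step 3: The claimed attack costs 2^32 operations.
Step 4: Since 2^32 < 2^35, the claimed attack beats the generic birthday bound, so collision resistance is broken.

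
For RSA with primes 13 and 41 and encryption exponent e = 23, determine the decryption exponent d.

Step 1: n = 13 * 41 = 533.
Step 2: phi(n) = 12 * 40 = 480.
Step 3: Find d such that 23 * d = 1 (mod 480).
Step 4: d = 23^(-1) mod 480 = 167.
Verification: 23 * 167 = 3841 = 8 * 480 + 1.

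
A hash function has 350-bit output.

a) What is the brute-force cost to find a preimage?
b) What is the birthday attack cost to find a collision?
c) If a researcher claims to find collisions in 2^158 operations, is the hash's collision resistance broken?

Step 1: Preimage resistance requires brute-force of 2^350 operations.
Step 2: Collision resistance (birthday bound) = 2^(350/2) = 2^175.
Step 3: The claimed attack costs 2^158 operations.
Step 4: Since 2^158 < 2^175, the claimed attack beats the generic birthday bound, so collision resistance is broken.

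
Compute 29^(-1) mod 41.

Step 1: We need x such that 29 * x = 1 (mod 41).
Step 2: Using the extended Euclidean algorithm or trial:
  29 * 17 = 493 = 12 * 41 + 1.
Step 3: Since 493 mod 41 = 1, the inverse is x = 17.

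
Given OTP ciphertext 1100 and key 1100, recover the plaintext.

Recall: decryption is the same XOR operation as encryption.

Step 1: XOR ciphertext with key:
  Ciphertext: 1100
  Key:        1100
  XOR:        0000
Step 2: Plaintext = 0000 = 0 in decimal.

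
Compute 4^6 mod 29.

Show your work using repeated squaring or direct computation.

Step 1: Compute 4^6 mod 29 step by step, reducing modulo 29 at each step.
  4^1 mod 29 = 4
  4^2 mod 29 = (4 * 4) mod 29 = 16
  4^3 mod 29 = (16 * 4) mod 29 = 6
  4^4 mod 29 = (6 * 4) mod 29 = 24
  4^5 mod 29 = (24 * 4) mod 29 = 9
  4^6 mod 29 = (9 * 4) mod 29 = 7
Step 2: Result = 7.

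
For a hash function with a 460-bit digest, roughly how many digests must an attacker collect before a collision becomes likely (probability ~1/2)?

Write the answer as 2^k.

Step 1: The birthday paradox gives collision probability ~50% after sqrt(2^n) = 2^(n/2) hashes.
Step 2: For 460-bit output: 2^(460/2) = 2^230.
Step 3: Approximately 2^230 hash computations needed.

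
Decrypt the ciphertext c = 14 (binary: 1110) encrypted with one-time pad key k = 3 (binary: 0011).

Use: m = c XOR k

Step 1: XOR ciphertext with key:
  Ciphertext: 1110
  Key:        0011
  XOR:        1101
Step 2: Plaintext = 1101 = 13 in decimal.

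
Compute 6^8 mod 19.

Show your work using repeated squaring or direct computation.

Step 1: Compute 6^8 mod 19 step by step, reducing modulo 19 at each step.
  6^1 mod 19 = 6
  6^2 mod 19 = (6 * 6) mod 19 = 17
  6^3 mod 19 = (17 * 6) mod 19 = 7
  6^4 mod 19 = (7 * 6) mod 19 = 4
  6^5 mod 19 = (4 * 6) mod 19 = 5
  6^6 mod 19 = (5 * 6) mod 19 = 11
  6^7 mod 19 = (11 * 6) mod 19 = 9
  6^8 mod 19 = (9 * 6) mod 19 = 16
Step 2: Result = 16.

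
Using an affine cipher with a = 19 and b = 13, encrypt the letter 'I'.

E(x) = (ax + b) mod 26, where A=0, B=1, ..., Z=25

Step 1: Convert 'I' to number: x = 8.
Step 2: E(8) = (19 * 8 + 13) mod 26 = 165 mod 26 = 9.
Step 3: Convert 9 back to letter: J.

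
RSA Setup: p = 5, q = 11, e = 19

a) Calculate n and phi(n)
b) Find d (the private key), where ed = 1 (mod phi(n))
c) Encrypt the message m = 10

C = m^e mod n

Step 1: n = 5 * 11 = 55.
Step 2: phi(n) = (5-1)(11-1) = 4 * 10 = 40.
Step 3: Find d = 19^(-1) mod 40 = 19.
  Verify: 19 * 19 = 361 = 1 (mod 40).
Step 4: C = 10^19 mod 55 = 10.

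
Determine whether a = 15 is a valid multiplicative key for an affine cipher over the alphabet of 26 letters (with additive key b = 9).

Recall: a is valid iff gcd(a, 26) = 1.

Step 1: Compute gcd(15, 26).
Step 2: gcd(15, 26) = 1.
Since gcd = 1, 15 is coprime with 26, so it is a valid key.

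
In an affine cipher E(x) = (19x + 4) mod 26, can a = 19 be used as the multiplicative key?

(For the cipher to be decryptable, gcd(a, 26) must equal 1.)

Step 1: Compute gcd(19, 26).
Step 2: gcd(19, 26) = 1.
Since gcd = 1, 19 is coprime with 26, so it is a valid key.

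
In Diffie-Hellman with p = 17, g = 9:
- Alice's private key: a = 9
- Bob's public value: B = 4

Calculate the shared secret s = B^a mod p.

Step 1: s = B^a mod p = 4^9 mod 17.
  4^1 mod 17 = 4
  4^2 mod 17 = (4 * 4) mod 17 = 16
  4^3 mod 17 = (16 * 4) mod 17 = 13
  4^4 mod 17 = (13 * 4) mod 17 = 1
  4^5 mod 17 = (1 * 4) mod 17 = 4
  4^6 mod 17 = (4 * 4) mod 17 = 16
  4^7 mod 17 = (16 * 4) mod 17 = 13
  4^8 mod 17 = (13 * 4) mod 17 = 1
  4^9 mod 17 = (1 * 4) mod 17 = 4
Result: shared secret = 4.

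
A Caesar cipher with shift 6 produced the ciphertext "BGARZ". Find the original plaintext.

Step 1: Reverse the shift by subtracting 6 from each letter position.
  B (position 1) -> position (1-6) mod 26 = 21 -> V
  G (position 6) -> position (6-6) mod 26 = 0 -> A
  A (position 0) -> position (0-6) mod 26 = 20 -> U
  R (position 17) -> position (17-6) mod 26 = 11 -> L
  Z (position 25) -> position (25-6) mod 26 = 19 -> T
Decrypted message: VAULT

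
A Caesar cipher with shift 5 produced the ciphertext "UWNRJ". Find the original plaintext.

Step 1: Reverse the shift by subtracting 5 from each letter position.
  U (position 20) -> position (20-5) mod 26 = 15 -> P
  W (position 22) -> position (22-5) mod 26 = 17 -> R
  N (position 13) -> position (13-5) mod 26 = 8 -> I
  R (position 17) -> position (17-5) mod 26 = 12 -> M
  J (position 9) -> position (9-5) mod 26 = 4 -> E
Decrypted message: PRIME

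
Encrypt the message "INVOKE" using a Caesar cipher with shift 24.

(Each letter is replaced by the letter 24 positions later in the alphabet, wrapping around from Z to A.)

Step 1: For each letter, shift forward by 24 positions (mod 26).
  I (position 8) -> position (8+24) mod 26 = 6 -> G
  N (position 13) -> position (13+24) mod 26 = 11 -> L
  V (position 21) -> position (21+24) mod 26 = 19 -> T
  O (position 14) -> position (14+24) mod 26 = 12 -> M
  K (position 10) -> position (10+24) mod 26 = 8 -> I
  E (position 4) -> position (4+24) mod 26 = 2 -> C
Result: GLTMIC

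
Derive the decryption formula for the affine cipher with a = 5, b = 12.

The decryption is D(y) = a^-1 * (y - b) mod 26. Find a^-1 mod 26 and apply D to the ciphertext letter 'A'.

Step 1: Find a^-1, the modular inverse of 5 mod 26.
Step 2: We need 5 * a^-1 = 1 (mod 26).
Step 3: 5 * 21 = 105 = 4 * 26 + 1, so a^-1 = 21.
Step 4: D(y) = 21(y - 12) mod 26.
Step 5: Apply to 'A' (y = 0): D(0) = 21 * (0 - 12) mod 26 = 21 * -12 mod 26 = 8 -> 'I'.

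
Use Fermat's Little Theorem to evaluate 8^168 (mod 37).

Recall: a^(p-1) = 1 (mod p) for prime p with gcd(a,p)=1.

Step 1: Since 37 is prime, by Fermat's Little Theorem: 8^36 = 1 (mod 37).
Step 2: Reduce exponent: 168 mod 36 = 24.
Step 3: So 8^168 = 8^24 (mod 37).
Step 4: 8^24 mod 37 = 1.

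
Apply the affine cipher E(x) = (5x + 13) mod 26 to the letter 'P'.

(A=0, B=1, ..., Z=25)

Step 1: Convert 'P' to number: x = 15.
Step 2: E(15) = (5 * 15 + 13) mod 26 = 88 mod 26 = 10.
Step 3: Convert 10 back to letter: K.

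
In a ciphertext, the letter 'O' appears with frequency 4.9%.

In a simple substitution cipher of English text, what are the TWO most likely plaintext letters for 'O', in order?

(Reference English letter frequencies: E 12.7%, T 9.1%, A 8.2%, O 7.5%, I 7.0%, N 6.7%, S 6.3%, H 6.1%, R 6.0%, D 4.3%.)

Step 1: Observed frequency of 'O' is 4.9%.
Step 2: Compute distances to each reference frequency and sort:
  D (4.3%): difference = 0.6% <-- BEST
  R (6.0%): difference = 1.1% <-- RUNNER-UP
  H (6.1%): difference = 1.2%
  S (6.3%): difference = 1.4%
  N (6.7%): difference = 1.8%
Step 3: Most likely is 'D' (4.3%, diff 0.6%); second most likely is 'R' (6.0%, diff 1.1%).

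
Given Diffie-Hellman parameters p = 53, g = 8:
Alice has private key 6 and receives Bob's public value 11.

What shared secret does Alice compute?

Step 1: s = B^a mod p = 11^6 mod 53.
  11^1 mod 53 = 11
  11^2 mod 53 = (11 * 11) mod 53 = 15
  11^3 mod 53 = (15 * 11) mod 53 = 6
  11^4 mod 53 = (6 * 11) mod 53 = 13
  11^5 mod 53 = (13 * 11) mod 53 = 37
  11^6 mod 53 = (37 * 11) mod 53 = 36
Result: shared secret = 36.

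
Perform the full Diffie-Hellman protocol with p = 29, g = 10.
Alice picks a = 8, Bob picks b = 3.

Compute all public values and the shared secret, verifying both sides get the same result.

Step 1: A = g^a mod p = 10^8 mod 29 = 25.
Step 2: B = g^b mod p = 10^3 mod 29 = 14.
Step 3: Alice computes s = B^a mod p = 14^8 mod 29 = 23.
Step 4: Bob computes s = A^b mod p = 25^3 mod 29 = 23.
Both sides agree: shared secret = 23.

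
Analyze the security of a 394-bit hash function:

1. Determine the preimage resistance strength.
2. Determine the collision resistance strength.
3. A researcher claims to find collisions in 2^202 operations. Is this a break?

Step 1: Preimage resistance requires brute-force of 2^394 operations.
Step 2: Collision resistance (birthday bound) = 2^(394/2) = 2^197.
Step 3: The claimed attack costs 2^202 operations.
Step 4: Since 2^202 >= 2^197, the claimed attack is no faster than the generic birthday attack, so this does not break collision resistance.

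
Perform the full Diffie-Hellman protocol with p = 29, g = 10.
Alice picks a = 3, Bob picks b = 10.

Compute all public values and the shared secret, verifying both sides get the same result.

Step 1: A = g^a mod p = 10^3 mod 29 = 14.
Step 2: B = g^b mod p = 10^10 mod 29 = 6.
Step 3: Alice computes s = B^a mod p = 6^3 mod 29 = 13.
Step 4: Bob computes s = A^b mod p = 14^10 mod 29 = 13.
Both sides agree: shared secret = 13.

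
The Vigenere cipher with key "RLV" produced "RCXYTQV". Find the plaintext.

Step 1: Extend key: RLVRLVR
Step 2: Decrypt each letter (c - k) mod 26:
  R(17) - R(17) = (17-17) mod 26 = 0 = A
  C(2) - L(11) = (2-11) mod 26 = 17 = R
  X(23) - V(21) = (23-21) mod 26 = 2 = C
  Y(24) - R(17) = (24-17) mod 26 = 7 = H
  T(19) - L(11) = (19-11) mod 26 = 8 = I
  Q(16) - V(21) = (16-21) mod 26 = 21 = V
  V(21) - R(17) = (21-17) mod 26 = 4 = E
Plaintext: ARCHIVE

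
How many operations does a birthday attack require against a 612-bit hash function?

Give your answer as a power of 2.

Step 1: The birthday paradox gives collision probability ~50% after sqrt(2^n) = 2^(n/2) hashes.
Step 2: For 612-bit output: 2^(612/2) = 2^306.
Step 3: Approximately 2^306 hash computations needed.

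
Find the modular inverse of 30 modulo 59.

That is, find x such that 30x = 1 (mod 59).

Step 1: We need x such that 30 * x = 1 (mod 59).
Step 2: Using the extended Euclidean algorithm or trial:
  30 * 2 = 60 = 1 * 59 + 1.
Step 3: Since 60 mod 59 = 1, the inverse is x = 2.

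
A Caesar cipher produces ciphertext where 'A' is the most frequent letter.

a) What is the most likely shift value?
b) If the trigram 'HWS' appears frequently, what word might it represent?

Step 1: In English, 'E' is the most frequent letter (12.7%).
Step 2: The most frequent ciphertext letter is 'A' (position 0).
Step 3: Shift = (0 - 4) mod 26 = 22.
Step 4: Decrypt 'HWS' by shifting back 22:
  H -> L
  W -> A
  S -> W
Step 5: 'HWS' decrypts to 'LAW'.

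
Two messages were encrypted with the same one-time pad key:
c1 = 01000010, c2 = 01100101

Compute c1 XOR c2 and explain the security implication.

Step 1: c1 XOR c2 = (m1 XOR k) XOR (m2 XOR k).
Step 2: By XOR associativity/commutativity: = m1 XOR m2 XOR k XOR k = m1 XOR m2.
Step 3: 01000010 XOR 01100101 = 00100111 = 39.
Step 4: The key cancels out! An attacker learns m1 XOR m2 = 39, revealing the relationship between plaintexts.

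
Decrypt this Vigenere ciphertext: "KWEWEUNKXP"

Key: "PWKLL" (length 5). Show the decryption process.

Step 1: Key 'PWKLL' has length 5. Extended key: PWKLLPWKLL
Step 2: Decrypt each position:
  K(10) - P(15) = 21 = V
  W(22) - W(22) = 0 = A
  E(4) - K(10) = 20 = U
  W(22) - L(11) = 11 = L
  E(4) - L(11) = 19 = T
  U(20) - P(15) = 5 = F
  N(13) - W(22) = 17 = R
  K(10) - K(10) = 0 = A
  X(23) - L(11) = 12 = M
  P(15) - L(11) = 4 = E
Plaintext: VAULTFRAME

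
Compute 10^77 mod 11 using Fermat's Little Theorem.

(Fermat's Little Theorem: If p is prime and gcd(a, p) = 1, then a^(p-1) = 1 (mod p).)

Step 1: Since 11 is prime, by Fermat's Little Theorem: 10^10 = 1 (mod 11).
Step 2: Reduce exponent: 77 mod 10 = 7.
Step 3: So 10^77 = 10^7 (mod 11).
Step 4: 10^7 mod 11 = 10.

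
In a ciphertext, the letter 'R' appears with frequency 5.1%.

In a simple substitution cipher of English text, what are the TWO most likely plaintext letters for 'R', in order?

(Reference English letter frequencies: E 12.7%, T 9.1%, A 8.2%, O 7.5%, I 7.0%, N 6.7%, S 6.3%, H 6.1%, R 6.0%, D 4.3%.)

Step 1: Observed frequency of 'R' is 5.1%.
Step 2: Compute distances to each reference frequency and sort:
  D (4.3%): difference = 0.8% <-- BEST
  R (6.0%): difference = 0.9% <-- RUNNER-UP
  H (6.1%): difference = 1.0%
  S (6.3%): difference = 1.2%
  N (6.7%): difference = 1.6%
Step 3: Most likely is 'D' (4.3%, diff 0.8%); second most likely is 'R' (6.0%, diff 0.9%).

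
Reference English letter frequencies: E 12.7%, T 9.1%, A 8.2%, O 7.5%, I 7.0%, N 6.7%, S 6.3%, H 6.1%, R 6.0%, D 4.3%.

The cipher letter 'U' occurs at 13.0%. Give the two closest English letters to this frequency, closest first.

Step 1: Observed frequency of 'U' is 13.0%.
Step 2: Compute distances to each reference frequency and sort:
  E (12.7%): difference = 0.3% <-- BEST
  T (9.1%): difference = 3.9% <-- RUNNER-UP
  A (8.2%): difference = 4.8%
  O (7.5%): difference = 5.5%
  I (7.0%): difference = 6.0%
Step 3: Most likely is 'E' (12.7%, diff 0.3%); second most likely is 'T' (9.1%, diff 3.9%).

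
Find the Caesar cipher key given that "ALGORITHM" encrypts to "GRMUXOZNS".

Step 1: Compare first letters: A (position 0) -> G (position 6).
Step 2: Shift = (6 - 0) mod 26 = 6.
The shift value is 6.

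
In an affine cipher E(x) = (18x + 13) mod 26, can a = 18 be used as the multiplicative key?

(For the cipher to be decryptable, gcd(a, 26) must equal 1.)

Step 1: Compute gcd(18, 26).
Step 2: gcd(18, 26) = 2.
Since gcd = 2 != 1, 18 shares a common factor with 26, so it cannot be used.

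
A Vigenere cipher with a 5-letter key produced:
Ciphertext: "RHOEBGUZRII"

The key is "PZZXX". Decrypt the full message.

Step 1: Key 'PZZXX' has length 5. Extended key: PZZXXPZZXXP
Step 2: Decrypt each position:
  R(17) - P(15) = 2 = C
  H(7) - Z(25) = 8 = I
  O(14) - Z(25) = 15 = P
  E(4) - X(23) = 7 = H
  B(1) - X(23) = 4 = E
  G(6) - P(15) = 17 = R
  U(20) - Z(25) = 21 = V
  Z(25) - Z(25) = 0 = A
  R(17) - X(23) = 20 = U
  I(8) - X(23) = 11 = L
  I(8) - P(15) = 19 = T
Plaintext: CIPHERVAULT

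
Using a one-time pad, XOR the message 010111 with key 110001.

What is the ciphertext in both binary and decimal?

Step 1: Write out the XOR operation bit by bit:
  Message: 010111
  Key:     110001
  XOR:     100110
Step 2: Convert to decimal: 100110 = 38.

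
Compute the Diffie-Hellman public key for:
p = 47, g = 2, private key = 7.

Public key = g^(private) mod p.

Step 1: A = g^a mod p = 2^7 mod 47.
  2^1 mod 47 = 2
  2^2 mod 47 = (2 * 2) mod 47 = 4
  2^3 mod 47 = (4 * 2) mod 47 = 8
  2^4 mod 47 = (8 * 2) mod 47 = 16
  2^5 mod 47 = (16 * 2) mod 47 = 32
  2^6 mod 47 = (32 * 2) mod 47 = 17
  2^7 mod 47 = (17 * 2) mod 47 = 34
Result: A = 34.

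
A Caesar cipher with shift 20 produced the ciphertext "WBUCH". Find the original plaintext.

Step 1: Reverse the shift by subtracting 20 from each letter position.
  W (position 22) -> position (22-20) mod 26 = 2 -> C
  B (position 1) -> position (1-20) mod 26 = 7 -> H
  U (position 20) -> position (20-20) mod 26 = 0 -> A
  C (position 2) -> position (2-20) mod 26 = 8 -> I
  H (position 7) -> position (7-20) mod 26 = 13 -> N
Decrypted message: CHAIN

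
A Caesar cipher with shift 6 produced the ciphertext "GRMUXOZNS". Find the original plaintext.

Step 1: Reverse the shift by subtracting 6 from each letter position.
  G (position 6) -> position (6-6) mod 26 = 0 -> A
  R (position 17) -> position (17-6) mod 26 = 11 -> L
  M (position 12) -> position (12-6) mod 26 = 6 -> G
  U (position 20) -> position (20-6) mod 26 = 14 -> O
  X (position 23) -> position (23-6) mod 26 = 17 -> R
  O (position 14) -> position (14-6) mod 26 = 8 -> I
  Z (position 25) -> position (25-6) mod 26 = 19 -> T
  N (position 13) -> position (13-6) mod 26 = 7 -> H
  S (position 18) -> position (18-6) mod 26 = 12 -> M
Decrypted message: ALGORITHM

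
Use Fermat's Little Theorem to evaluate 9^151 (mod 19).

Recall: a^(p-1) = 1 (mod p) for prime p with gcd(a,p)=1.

Step 1: Since 19 is prime, by Fermat's Little Theorem: 9^18 = 1 (mod 19).
Step 2: Reduce exponent: 151 mod 18 = 7.
Step 3: So 9^151 = 9^7 (mod 19).
Step 4: 9^7 mod 19 = 4.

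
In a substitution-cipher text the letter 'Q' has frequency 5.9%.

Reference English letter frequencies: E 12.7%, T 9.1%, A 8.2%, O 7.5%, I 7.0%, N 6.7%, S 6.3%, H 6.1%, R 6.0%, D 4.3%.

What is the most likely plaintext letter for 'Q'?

Step 1: The observed frequency is 5.9%.
Step 2: Compare with English frequencies:
  E: 12.7% (difference: 6.8%)
  T: 9.1% (difference: 3.2%)
  A: 8.2% (difference: 2.3%)
  O: 7.5% (difference: 1.6%)
  I: 7.0% (difference: 1.1%)
  N: 6.7% (difference: 0.8%)
  S: 6.3% (difference: 0.4%)
  H: 6.1% (difference: 0.2%)
  R: 6.0% (difference: 0.1%) <-- closest
  D: 4.3% (difference: 1.6%)
Step 3: 'Q' most likely represents 'R' (frequency 6.0%).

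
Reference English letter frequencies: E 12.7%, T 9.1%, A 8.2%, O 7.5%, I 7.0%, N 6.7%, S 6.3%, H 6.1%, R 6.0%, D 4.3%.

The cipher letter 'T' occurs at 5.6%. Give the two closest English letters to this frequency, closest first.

Step 1: Observed frequency of 'T' is 5.6%.
Step 2: Compute distances to each reference frequency and sort:
  R (6.0%): difference = 0.4% <-- BEST
  H (6.1%): difference = 0.5% <-- RUNNER-UP
  S (6.3%): difference = 0.7%
  N (6.7%): difference = 1.1%
  D (4.3%): difference = 1.3%
Step 3: Most likely is 'R' (6.0%, diff 0.4%); second most likely is 'H' (6.1%, diff 0.5%).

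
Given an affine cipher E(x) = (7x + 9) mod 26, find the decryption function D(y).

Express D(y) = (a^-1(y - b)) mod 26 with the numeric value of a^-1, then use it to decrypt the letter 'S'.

Step 1: Find a^-1, the modular inverse of 7 mod 26.
Step 2: We need 7 * a^-1 = 1 (mod 26).
Step 3: 7 * 15 = 105 = 4 * 26 + 1, so a^-1 = 15.
Step 4: D(y) = 15(y - 9) mod 26.
Step 5: Apply to 'S' (y = 18): D(18) = 15 * (18 - 9) mod 26 = 15 * 9 mod 26 = 5 -> 'F'.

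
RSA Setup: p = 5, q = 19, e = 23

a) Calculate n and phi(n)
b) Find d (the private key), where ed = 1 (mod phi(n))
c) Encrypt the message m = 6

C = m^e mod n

Step 1: n = 5 * 19 = 95.
Step 2: phi(n) = (5-1)(19-1) = 4 * 18 = 72.
Step 3: Find d = 23^(-1) mod 72 = 47.
  Verify: 23 * 47 = 1081 = 1 (mod 72).
Step 4: C = 6^23 mod 95 = 81.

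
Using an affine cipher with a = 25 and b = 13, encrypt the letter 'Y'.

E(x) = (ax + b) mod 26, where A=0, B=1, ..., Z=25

Step 1: Convert 'Y' to number: x = 24.
Step 2: E(24) = (25 * 24 + 13) mod 26 = 613 mod 26 = 15.
Step 3: Convert 15 back to letter: P.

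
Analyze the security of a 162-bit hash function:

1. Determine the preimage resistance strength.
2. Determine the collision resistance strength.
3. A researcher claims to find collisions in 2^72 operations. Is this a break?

Step 1: Preimage resistance requires brute-force of 2^162 operations.
Step 2: Collision resistance (birthday bound) = 2^(162/2) = 2^81.
Step 3: The claimed attack costs 2^72 operations.
Step 4: Since 2^72 < 2^81, the claimed attack beats the generic birthday bound, so collision resistance is broken.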